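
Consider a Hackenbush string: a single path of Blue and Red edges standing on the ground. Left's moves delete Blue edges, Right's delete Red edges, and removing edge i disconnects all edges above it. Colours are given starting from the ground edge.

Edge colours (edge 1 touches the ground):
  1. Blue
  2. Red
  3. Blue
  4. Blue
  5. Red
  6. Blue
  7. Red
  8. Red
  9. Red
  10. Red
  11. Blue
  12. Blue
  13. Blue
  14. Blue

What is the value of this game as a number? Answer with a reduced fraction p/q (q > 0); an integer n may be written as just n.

edge 1 of 14 (Blue): { 0 |  } — 1
edge 2 of 14 (Red): { 0 | 1 } — 1/2
edge 3 of 14 (Blue): { 0,1/2 | 1 } — 3/4
edge 4 of 14 (Blue): { 0,1/2,3/4 | 1 } — 7/8
edge 5 of 14 (Red): { 0,1/2,3/4 | 7/8,1 } — 13/16
edge 6 of 14 (Blue): { 0,1/2,3/4,13/16 | 7/8,1 } — 27/32
edge 7 of 14 (Red): { 0,1/2,3/4,13/16 | 27/32,7/8,1 } — 53/64
edge 8 of 14 (Red): { 0,1/2,3/4,13/16 | 53/64,27/32,7/8,1 } — 105/128
edge 9 of 14 (Red): { 0,1/2,3/4,13/16 | 105/128,53/64,27/32,7/8,1 } — 209/256
edge 10 of 14 (Red): { 0,1/2,3/4,13/16 | 209/256,105/128,53/64,27/32,7/8,1 } — 417/512
edge 11 of 14 (Blue): { 0,1/2,3/4,13/16,417/512 | 209/256,105/128,53/64,27/32,7/8,1 } — 835/1024
edge 12 of 14 (Blue): { 0,1/2,3/4,13/16,417/512,835/1024 | 209/256,105/128,53/64,27/32,7/8,1 } — 1671/2048
edge 13 of 14 (Blue): { 0,1/2,3/4,13/16,417/512,835/1024,1671/2048 | 209/256,105/128,53/64,27/32,7/8,1 } — 3343/4096
edge 14 of 14 (Blue): { 0,1/2,3/4,13/16,417/512,835/1024,1671/2048,3343/4096 | 209/256,105/128,53/64,27/32,7/8,1 } — 6687/8192

6687/8192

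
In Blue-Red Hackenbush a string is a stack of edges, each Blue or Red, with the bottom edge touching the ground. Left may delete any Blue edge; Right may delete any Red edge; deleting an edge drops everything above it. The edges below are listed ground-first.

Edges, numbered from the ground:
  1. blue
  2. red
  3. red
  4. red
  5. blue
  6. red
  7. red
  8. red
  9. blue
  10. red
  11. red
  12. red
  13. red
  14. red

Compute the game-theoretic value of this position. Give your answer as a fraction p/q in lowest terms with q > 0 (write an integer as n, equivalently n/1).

edge 1 of 14 (blue): { 0 | (no moves) } ⇒ 1
edge 2 of 14 (red): { 0 | 1 } ⇒ 1/2
edge 3 of 14 (red): { 0 | 1/2; 1 } ⇒ 1/4
edge 4 of 14 (red): { 0 | 1/4; 1/2; 1 } ⇒ 1/8
edge 5 of 14 (blue): { 0; 1/8 | 1/4; 1/2; 1 } ⇒ 3/16
edge 6 of 14 (red): { 0; 1/8 | 3/16; 1/4; 1/2; 1 } ⇒ 5/32
edge 7 of 14 (red): { 0; 1/8 | 5/32; 3/16; 1/4; 1/2; 1 } ⇒ 9/64
edge 8 of 14 (red): { 0; 1/8 | 9/64; 5/32; 3/16; 1/4; 1/2; 1 } ⇒ 17/128
edge 9 of 14 (blue): { 0; 1/8; 17/128 | 9/64; 5/32; 3/16; 1/4; 1/2; 1 } ⇒ 35/256
edge 10 of 14 (red): { 0; 1/8; 17/128 | 35/256; 9/64; 5/32; 3/16; 1/4; 1/2; 1 } ⇒ 69/512
edge 11 of 14 (red): { 0; 1/8; 17/128 | 69/512; 35/256; 9/64; 5/32; 3/16; 1/4; 1/2; 1 } ⇒ 137/1024
edge 12 of 14 (red): { 0; 1/8; 17/128 | 137/1024; 69/512; 35/256; 9/64; 5/32; 3/16; 1/4; 1/2; 1 } ⇒ 273/2048
edge 13 of 14 (red): { 0; 1/8; 17/128 | 273/2048; 137/1024; 69/512; 35/256; 9/64; 5/32; 3/16; 1/4; 1/2; 1 } ⇒ 545/4096
edge 14 of 14 (red): { 0; 1/8; 17/128 | 545/4096; 273/2048; 137/1024; 69/512; 35/256; 9/64; 5/32; 3/16; 1/4; 1/2; 1 } ⇒ 1089/8192

1089/8192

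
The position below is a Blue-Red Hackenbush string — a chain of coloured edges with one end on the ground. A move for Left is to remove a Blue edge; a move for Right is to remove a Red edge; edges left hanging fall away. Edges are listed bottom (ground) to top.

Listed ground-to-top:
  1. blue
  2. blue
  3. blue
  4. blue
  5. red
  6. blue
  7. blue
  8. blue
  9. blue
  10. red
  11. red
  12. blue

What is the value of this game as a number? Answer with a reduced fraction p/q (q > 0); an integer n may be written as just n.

1011/256

Prefix values for blue blue blue blue red blue blue blue blue red red blue via {L|R} + simplicity:
1 of 12 · b · max L 0 · min R +∞ -> 1
2 of 12 · bb · max L 1 · min R +∞ -> 2
3 of 12 · bbb · max L 2 · min R +∞ -> 3
4 of 12 · bbbb · max L 3 · min R +∞ -> 4
5 of 12 · bbbbr · max L 3 · min R 4 -> 7/2
6 of 12 · bbbbrb · max L 7/2 · min R 4 -> 15/4
7 of 12 · bbbbrbb · max L 15/4 · min R 4 -> 31/8
8 of 12 · bbbbrbbb · max L 31/8 · min R 4 -> 63/16
9 of 12 · bbbbrbbbb · max L 63/16 · min R 4 -> 127/32
10 of 12 · bbbbrbbbbr · max L 63/16 · min R 127/32 -> 253/64
11 of 12 · bbbbrbbbbrr · max L 63/16 · min R 253/64 -> 505/128
12 of 12 · bbbbrbbbbrrb · max L 505/128 · min R 253/64 -> 1011/256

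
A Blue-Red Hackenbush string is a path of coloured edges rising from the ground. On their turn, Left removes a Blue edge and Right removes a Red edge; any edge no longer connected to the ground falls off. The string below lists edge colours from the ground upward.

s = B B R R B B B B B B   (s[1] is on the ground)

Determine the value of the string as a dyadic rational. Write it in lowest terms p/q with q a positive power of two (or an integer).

383/256

Prefix values for B B R R B B B B B B via {L|R} + simplicity:
val_1 [B]  L=[0]  R=[∅]  so 1
val_2 [BB]  L=[0; 1]  R=[∅]  so 2
val_3 [BBR]  L=[0; 1]  R=[2]  so 3/2
val_4 [BBRR]  L=[0; 1]  R=[3/2; 2]  so 5/4
val_5 [BBRRB]  L=[0; 1; 5/4]  R=[3/2; 2]  so 11/8
val_6 [BBRRBB]  L=[0; 1; 5/4; 11/8]  R=[3/2; 2]  so 23/16
val_7 [BBRRBBB]  L=[0; 1; 5/4; 11/8; 23/16]  R=[3/2; 2]  so 47/32
val_8 [BBRRBBBB]  L=[0; 1; 5/4; 11/8; 23/16; 47/32]  R=[3/2; 2]  so 95/64
val_9 [BBRRBBBBB]  L=[0; 1; 5/4; 11/8; 23/16; 47/32; 95/64]  R=[3/2; 2]  so 191/128
val_10 [BBRRBBBBBB]  L=[0; 1; 5/4; 11/8; 23/16; 47/32; 95/64; 191/128]  R=[3/2; 2]  so 383/256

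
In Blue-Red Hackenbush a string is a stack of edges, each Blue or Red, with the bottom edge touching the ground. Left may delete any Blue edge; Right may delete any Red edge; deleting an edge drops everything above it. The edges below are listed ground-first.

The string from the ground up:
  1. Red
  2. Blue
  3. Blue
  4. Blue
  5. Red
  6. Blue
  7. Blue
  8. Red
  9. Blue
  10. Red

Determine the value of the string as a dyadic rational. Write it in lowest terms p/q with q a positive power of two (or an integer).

Prefix values for Red Blue Blue Blue Red Blue Blue Red Blue Red via {L|R} + simplicity:
v(R) = { — | 0 } gives -1
v(RB) = { -1 | 0 } gives -1/2
v(RBB) = { -1 -1/2 | 0 } gives -1/4
v(RBBB) = { -1 -1/2 -1/4 | 0 } gives -1/8
v(RBBBR) = { -1 -1/2 -1/4 | -1/8 0 } gives -3/16
v(RBBBRB) = { -1 -1/2 -1/4 -3/16 | -1/8 0 } gives -5/32
v(RBBBRBB) = { -1 -1/2 -1/4 -3/16 -5/32 | -1/8 0 } gives -9/64
v(RBBBRBBR) = { -1 -1/2 -1/4 -3/16 -5/32 | -9/64 -1/8 0 } gives -19/128
v(RBBBRBBRB) = { -1 -1/2 -1/4 -3/16 -5/32 -19/128 | -9/64 -1/8 0 } gives -37/256
v(RBBBRBBRBR) = { -1 -1/2 -1/4 -3/16 -5/32 -19/128 | -37/256 -9/64 -1/8 0 } gives -75/512

-75/512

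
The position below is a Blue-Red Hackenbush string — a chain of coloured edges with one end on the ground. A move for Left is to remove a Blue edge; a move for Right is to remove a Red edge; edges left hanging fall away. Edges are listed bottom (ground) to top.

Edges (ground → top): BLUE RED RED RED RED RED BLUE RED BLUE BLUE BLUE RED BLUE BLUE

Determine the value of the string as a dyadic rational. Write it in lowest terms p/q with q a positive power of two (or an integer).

375/8192

Prefix values for BLUE RED RED RED RED RED BLUE RED BLUE BLUE BLUE RED BLUE BLUE via {L|R} + simplicity:
value_1 [B]  L=[0]  R=[·]  => 1
value_2 [BR]  L=[0]  R=[1]  => 1/2
value_3 [BRR]  L=[0]  R=[1/2, 1]  => 1/4
value_4 [BRRR]  L=[0]  R=[1/4, 1/2, 1]  => 1/8
value_5 [BRRRR]  L=[0]  R=[1/8, 1/4, 1/2, 1]  => 1/16
value_6 [BRRRRR]  L=[0]  R=[1/16, 1/8, 1/4, 1/2, 1]  => 1/32
value_7 [BRRRRRB]  L=[0, 1/32]  R=[1/16, 1/8, 1/4, 1/2, 1]  => 3/64
value_8 [BRRRRRBR]  L=[0, 1/32]  R=[3/64, 1/16, 1/8, 1/4, 1/2, 1]  => 5/128
value_9 [BRRRRRBRB]  L=[0, 1/32, 5/128]  R=[3/64, 1/16, 1/8, 1/4, 1/2, 1]  => 11/256
value_10 [BRRRRRBRBB]  L=[0, 1/32, 5/128, 11/256]  R=[3/64, 1/16, 1/8, 1/4, 1/2, 1]  => 23/512
value_11 [BRRRRRBRBBB]  L=[0, 1/32, 5/128, 11/256, 23/512]  R=[3/64, 1/16, 1/8, 1/4, 1/2, 1]  => 47/1024
value_12 [BRRRRRBRBBBR]  L=[0, 1/32, 5/128, 11/256, 23/512]  R=[47/1024, 3/64, 1/16, 1/8, 1/4, 1/2, 1]  => 93/2048
value_13 [BRRRRRBRBBBRB]  L=[0, 1/32, 5/128, 11/256, 23/512, 93/2048]  R=[47/1024, 3/64, 1/16, 1/8, 1/4, 1/2, 1]  => 187/4096
value_14 [BRRRRRBRBBBRBB]  L=[0, 1/32, 5/128, 11/256, 23/512, 93/2048, 187/4096]  R=[47/1024, 3/64, 1/16, 1/8, 1/4, 1/2, 1]  => 375/8192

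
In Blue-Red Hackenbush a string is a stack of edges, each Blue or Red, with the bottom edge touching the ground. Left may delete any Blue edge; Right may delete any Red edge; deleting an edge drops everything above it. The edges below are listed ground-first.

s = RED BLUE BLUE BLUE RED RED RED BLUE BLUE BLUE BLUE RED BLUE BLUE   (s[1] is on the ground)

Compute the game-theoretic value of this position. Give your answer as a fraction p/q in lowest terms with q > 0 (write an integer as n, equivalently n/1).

v(R) = { — | 0 } => -1
v(RB) = { -1 | 0 } => -1/2
v(RBB) = { -1, -1/2 | 0 } => -1/4
v(RBBB) = { -1, -1/2, -1/4 | 0 } => -1/8
v(RBBBR) = { -1, -1/2, -1/4 | -1/8, 0 } => -3/16
v(RBBBRR) = { -1, -1/2, -1/4 | -3/16, -1/8, 0 } => -7/32
v(RBBBRRR) = { -1, -1/2, -1/4 | -7/32, -3/16, -1/8, 0 } => -15/64
v(RBBBRRRB) = { -1, -1/2, -1/4, -15/64 | -7/32, -3/16, -1/8, 0 } => -29/128
v(RBBBRRRBB) = { -1, -1/2, -1/4, -15/64, -29/128 | -7/32, -3/16, -1/8, 0 } => -57/256
v(RBBBRRRBBB) = { -1, -1/2, -1/4, -15/64, -29/128, -57/256 | -7/32, -3/16, -1/8, 0 } => -113/512
v(RBBBRRRBBBB) = { -1, -1/2, -1/4, -15/64, -29/128, -57/256, -113/512 | -7/32, -3/16, -1/8, 0 } => -225/1024
v(RBBBRRRBBBBR) = { -1, -1/2, -1/4, -15/64, -29/128, -57/256, -113/512 | -225/1024, -7/32, -3/16, -1/8, 0 } => -451/2048
v(RBBBRRRBBBBRB) = { -1, -1/2, -1/4, -15/64, -29/128, -57/256, -113/512, -451/2048 | -225/1024, -7/32, -3/16, -1/8, 0 } => -901/4096
v(RBBBRRRBBBBRBB) = { -1, -1/2, -1/4, -15/64, -29/128, -57/256, -113/512, -451/2048, -901/4096 | -225/1024, -7/32, -3/16, -1/8, 0 } => -1801/8192

-1801/8192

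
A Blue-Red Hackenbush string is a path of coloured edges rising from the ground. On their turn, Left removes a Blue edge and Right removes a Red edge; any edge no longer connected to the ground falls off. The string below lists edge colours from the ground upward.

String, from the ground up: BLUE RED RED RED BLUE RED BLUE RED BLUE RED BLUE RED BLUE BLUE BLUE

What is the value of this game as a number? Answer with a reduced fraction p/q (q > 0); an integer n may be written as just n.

2735/16384

Prefix values for BLUE RED RED RED BLUE RED BLUE RED BLUE RED BLUE RED BLUE BLUE BLUE via {L|R} + simplicity:
B: Left { 0 }, Right { — } = simplest 1
BR: Left { 0 }, Right { 1 } = simplest 1/2
BRR: Left { 0 }, Right { 1/2; 1 } = simplest 1/4
BRRR: Left { 0 }, Right { 1/4; 1/2; 1 } = simplest 1/8
BRRRB: Left { 0; 1/8 }, Right { 1/4; 1/2; 1 } = simplest 3/16
BRRRBR: Left { 0; 1/8 }, Right { 3/16; 1/4; 1/2; 1 } = simplest 5/32
BRRRBRB: Left { 0; 1/8; 5/32 }, Right { 3/16; 1/4; 1/2; 1 } = simplest 11/64
BRRRBRBR: Left { 0; 1/8; 5/32 }, Right { 11/64; 3/16; 1/4; 1/2; 1 } = simplest 21/128
BRRRBRBRB: Left { 0; 1/8; 5/32; 21/128 }, Right { 11/64; 3/16; 1/4; 1/2; 1 } = simplest 43/256
BRRRBRBRBR: Left { 0; 1/8; 5/32; 21/128 }, Right { 43/256; 11/64; 3/16; 1/4; 1/2; 1 } = simplest 85/512
BRRRBRBRBRB: Left { 0; 1/8; 5/32; 21/128; 85/512 }, Right { 43/256; 11/64; 3/16; 1/4; 1/2; 1 } = simplest 171/1024
BRRRBRBRBRBR: Left { 0; 1/8; 5/32; 21/128; 85/512 }, Right { 171/1024; 43/256; 11/64; 3/16; 1/4; 1/2; 1 } = simplest 341/2048
BRRRBRBRBRBRB: Left { 0; 1/8; 5/32; 21/128; 85/512; 341/2048 }, Right { 171/1024; 43/256; 11/64; 3/16; 1/4; 1/2; 1 } = simplest 683/4096
BRRRBRBRBRBRBB: Left { 0; 1/8; 5/32; 21/128; 85/512; 341/2048; 683/4096 }, Right { 171/1024; 43/256; 11/64; 3/16; 1/4; 1/2; 1 } = simplest 1367/8192
BRRRBRBRBRBRBBB: Left { 0; 1/8; 5/32; 21/128; 85/512; 341/2048; 683/4096; 1367/8192 }, Right { 171/1024; 43/256; 11/64; 3/16; 1/4; 1/2; 1 } = simplest 2735/16384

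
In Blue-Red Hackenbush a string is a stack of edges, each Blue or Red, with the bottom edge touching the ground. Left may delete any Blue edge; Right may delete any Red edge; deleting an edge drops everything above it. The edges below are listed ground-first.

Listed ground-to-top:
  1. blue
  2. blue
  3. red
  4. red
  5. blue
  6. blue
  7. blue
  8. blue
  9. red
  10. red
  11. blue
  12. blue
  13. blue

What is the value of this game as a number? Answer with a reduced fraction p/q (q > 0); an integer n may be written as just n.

1 of 13 · b · max L 0 · min R +∞ = 1
2 of 13 · bb · max L 1 · min R +∞ = 2
3 of 13 · bbr · max L 1 · min R 2 = 3/2
4 of 13 · bbrr · max L 1 · min R 3/2 = 5/4
5 of 13 · bbrrb · max L 5/4 · min R 3/2 = 11/8
6 of 13 · bbrrbb · max L 11/8 · min R 3/2 = 23/16
7 of 13 · bbrrbbb · max L 23/16 · min R 3/2 = 47/32
8 of 13 · bbrrbbbb · max L 47/32 · min R 3/2 = 95/64
9 of 13 · bbrrbbbbr · max L 47/32 · min R 95/64 = 189/128
10 of 13 · bbrrbbbbrr · max L 47/32 · min R 189/128 = 377/256
11 of 13 · bbrrbbbbrrb · max L 377/256 · min R 189/128 = 755/512
12 of 13 · bbrrbbbbrrbb · max L 755/512 · min R 189/128 = 1511/1024
13 of 13 · bbrrbbbbrrbbb · max L 1511/1024 · min R 189/128 = 3023/2048

3023/2048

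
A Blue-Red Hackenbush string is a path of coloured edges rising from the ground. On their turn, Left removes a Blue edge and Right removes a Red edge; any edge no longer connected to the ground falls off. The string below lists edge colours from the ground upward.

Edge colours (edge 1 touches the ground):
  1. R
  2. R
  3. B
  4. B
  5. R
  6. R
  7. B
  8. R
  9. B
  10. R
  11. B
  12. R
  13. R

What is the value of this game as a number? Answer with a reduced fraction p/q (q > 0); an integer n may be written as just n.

-2903/2048

Prefix values for R R B B R R B R B R B R R via {L|R} + simplicity:
val(R) = { ∅ | 0 } = -1
val(RR) = { ∅ | -1, 0 } = -2
val(RRB) = { -2 | -1, 0 } = -3/2
val(RRBB) = { -2, -3/2 | -1, 0 } = -5/4
val(RRBBR) = { -2, -3/2 | -5/4, -1, 0 } = -11/8
val(RRBBRR) = { -2, -3/2 | -11/8, -5/4, -1, 0 } = -23/16
val(RRBBRRB) = { -2, -3/2, -23/16 | -11/8, -5/4, -1, 0 } = -45/32
val(RRBBRRBR) = { -2, -3/2, -23/16 | -45/32, -11/8, -5/4, -1, 0 } = -91/64
val(RRBBRRBRB) = { -2, -3/2, -23/16, -91/64 | -45/32, -11/8, -5/4, -1, 0 } = -181/128
val(RRBBRRBRBR) = { -2, -3/2, -23/16, -91/64 | -181/128, -45/32, -11/8, -5/4, -1, 0 } = -363/256
val(RRBBRRBRBRB) = { -2, -3/2, -23/16, -91/64, -363/256 | -181/128, -45/32, -11/8, -5/4, -1, 0 } = -725/512
val(RRBBRRBRBRBR) = { -2, -3/2, -23/16, -91/64, -363/256 | -725/512, -181/128, -45/32, -11/8, -5/4, -1, 0 } = -1451/1024
val(RRBBRRBRBRBRR) = { -2, -3/2, -23/16, -91/64, -363/256 | -1451/1024, -725/512, -181/128, -45/32, -11/8, -5/4, -1, 0 } = -2903/2048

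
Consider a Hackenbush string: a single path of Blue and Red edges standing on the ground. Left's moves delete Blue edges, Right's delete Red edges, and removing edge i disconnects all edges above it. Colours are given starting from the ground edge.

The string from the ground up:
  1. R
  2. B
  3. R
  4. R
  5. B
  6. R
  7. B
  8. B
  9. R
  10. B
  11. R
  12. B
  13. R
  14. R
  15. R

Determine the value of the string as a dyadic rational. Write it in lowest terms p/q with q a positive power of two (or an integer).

R: Left { none }, Right { 0 } = simplest -1
RB: Left { -1 }, Right { 0 } = simplest -1/2
RBR: Left { -1 }, Right { -1/2,0 } = simplest -3/4
RBRR: Left { -1 }, Right { -3/4,-1/2,0 } = simplest -7/8
RBRRB: Left { -1,-7/8 }, Right { -3/4,-1/2,0 } = simplest -13/16
RBRRBR: Left { -1,-7/8 }, Right { -13/16,-3/4,-1/2,0 } = simplest -27/32
RBRRBRB: Left { -1,-7/8,-27/32 }, Right { -13/16,-3/4,-1/2,0 } = simplest -53/64
RBRRBRBB: Left { -1,-7/8,-27/32,-53/64 }, Right { -13/16,-3/4,-1/2,0 } = simplest -105/128
RBRRBRBBR: Left { -1,-7/8,-27/32,-53/64 }, Right { -105/128,-13/16,-3/4,-1/2,0 } = simplest -211/256
RBRRBRBBRB: Left { -1,-7/8,-27/32,-53/64,-211/256 }, Right { -105/128,-13/16,-3/4,-1/2,0 } = simplest -421/512
RBRRBRBBRBR: Left { -1,-7/8,-27/32,-53/64,-211/256 }, Right { -421/512,-105/128,-13/16,-3/4,-1/2,0 } = simplest -843/1024
RBRRBRBBRBRB: Left { -1,-7/8,-27/32,-53/64,-211/256,-843/1024 }, Right { -421/512,-105/128,-13/16,-3/4,-1/2,0 } = simplest -1685/2048
RBRRBRBBRBRBR: Left { -1,-7/8,-27/32,-53/64,-211/256,-843/1024 }, Right { -1685/2048,-421/512,-105/128,-13/16,-3/4,-1/2,0 } = simplest -3371/4096
RBRRBRBBRBRBRR: Left { -1,-7/8,-27/32,-53/64,-211/256,-843/1024 }, Right { -3371/4096,-1685/2048,-421/512,-105/128,-13/16,-3/4,-1/2,0 } = simplest -6743/8192
RBRRBRBBRBRBRRR: Left { -1,-7/8,-27/32,-53/64,-211/256,-843/1024 }, Right { -6743/8192,-3371/4096,-1685/2048,-421/512,-105/128,-13/16,-3/4,-1/2,0 } = simplest -13487/16384

-13487/16384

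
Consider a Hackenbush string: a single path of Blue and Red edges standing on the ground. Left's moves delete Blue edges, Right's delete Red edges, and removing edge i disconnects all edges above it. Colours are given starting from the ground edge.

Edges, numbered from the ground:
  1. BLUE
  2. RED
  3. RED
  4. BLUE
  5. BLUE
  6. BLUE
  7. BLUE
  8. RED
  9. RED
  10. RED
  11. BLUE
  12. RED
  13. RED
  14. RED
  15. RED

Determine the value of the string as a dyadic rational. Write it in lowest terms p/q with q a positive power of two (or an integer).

1 of 15 · B · max L 0 · min R +∞ — 1
2 of 15 · BR · max L 0 · min R 1 — 1/2
3 of 15 · BRR · max L 0 · min R 1/2 — 1/4
4 of 15 · BRRB · max L 1/4 · min R 1/2 — 3/8
5 of 15 · BRRBB · max L 3/8 · min R 1/2 — 7/16
6 of 15 · BRRBBB · max L 7/16 · min R 1/2 — 15/32
7 of 15 · BRRBBBB · max L 15/32 · min R 1/2 — 31/64
8 of 15 · BRRBBBBR · max L 15/32 · min R 31/64 — 61/128
9 of 15 · BRRBBBBRR · max L 15/32 · min R 61/128 — 121/256
10 of 15 · BRRBBBBRRR · max L 15/32 · min R 121/256 — 241/512
11 of 15 · BRRBBBBRRRB · max L 241/512 · min R 121/256 — 483/1024
12 of 15 · BRRBBBBRRRBR · max L 241/512 · min R 483/1024 — 965/2048
13 of 15 · BRRBBBBRRRBRR · max L 241/512 · min R 965/2048 — 1929/4096
14 of 15 · BRRBBBBRRRBRRR · max L 241/512 · min R 1929/4096 — 3857/8192
15 of 15 · BRRBBBBRRRBRRRR · max L 241/512 · min R 3857/8192 — 7713/16384

7713/16384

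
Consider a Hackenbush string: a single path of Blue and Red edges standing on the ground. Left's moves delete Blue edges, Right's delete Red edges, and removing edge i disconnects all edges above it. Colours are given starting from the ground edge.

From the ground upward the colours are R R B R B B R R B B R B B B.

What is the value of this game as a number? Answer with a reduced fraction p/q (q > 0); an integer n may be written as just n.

-6545/4096

step 1: add R to get R; options L={ none } R={ 0 } so -1
step 2: add R to get RR; options L={ none } R={ -1; 0 } so -2
step 3: add B to get RRB; options L={ -2 } R={ -1; 0 } so -3/2
step 4: add R to get RRBR; options L={ -2 } R={ -3/2; -1; 0 } so -7/4
step 5: add B to get RRBRB; options L={ -2; -7/4 } R={ -3/2; -1; 0 } so -13/8
step 6: add B to get RRBRBB; options L={ -2; -7/4; -13/8 } R={ -3/2; -1; 0 } so -25/16
step 7: add R to get RRBRBBR; options L={ -2; -7/4; -13/8 } R={ -25/16; -3/2; -1; 0 } so -51/32
step 8: add R to get RRBRBBRR; options L={ -2; -7/4; -13/8 } R={ -51/32; -25/16; -3/2; -1; 0 } so -103/64
step 9: add B to get RRBRBBRRB; options L={ -2; -7/4; -13/8; -103/64 } R={ -51/32; -25/16; -3/2; -1; 0 } so -205/128
step 10: add B to get RRBRBBRRBB; options L={ -2; -7/4; -13/8; -103/64; -205/128 } R={ -51/32; -25/16; -3/2; -1; 0 } so -409/256
step 11: add R to get RRBRBBRRBBR; options L={ -2; -7/4; -13/8; -103/64; -205/128 } R={ -409/256; -51/32; -25/16; -3/2; -1; 0 } so -819/512
step 12: add B to get RRBRBBRRBBRB; options L={ -2; -7/4; -13/8; -103/64; -205/128; -819/512 } R={ -409/256; -51/32; -25/16; -3/2; -1; 0 } so -1637/1024
step 13: add B to get RRBRBBRRBBRBB; options L={ -2; -7/4; -13/8; -103/64; -205/128; -819/512; -1637/1024 } R={ -409/256; -51/32; -25/16; -3/2; -1; 0 } so -3273/2048
step 14: add B to get RRBRBBRRBBRBBB; options L={ -2; -7/4; -13/8; -103/64; -205/128; -819/512; -1637/1024; -3273/2048 } R={ -409/256; -51/32; -25/16; -3/2; -1; 0 } so -6545/4096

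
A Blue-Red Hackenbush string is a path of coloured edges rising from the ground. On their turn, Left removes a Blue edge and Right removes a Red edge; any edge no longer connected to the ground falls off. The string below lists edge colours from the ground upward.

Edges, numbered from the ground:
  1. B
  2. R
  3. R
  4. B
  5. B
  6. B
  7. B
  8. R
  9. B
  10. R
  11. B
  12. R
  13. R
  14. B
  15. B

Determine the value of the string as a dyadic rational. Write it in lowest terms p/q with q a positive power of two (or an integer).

1 of 15 · B · max L 0 · min R +∞ so 1
2 of 15 · BR · max L 0 · min R 1 so 1/2
3 of 15 · BRR · max L 0 · min R 1/2 so 1/4
4 of 15 · BRRB · max L 1/4 · min R 1/2 so 3/8
5 of 15 · BRRBB · max L 3/8 · min R 1/2 so 7/16
6 of 15 · BRRBBB · max L 7/16 · min R 1/2 so 15/32
7 of 15 · BRRBBBB · max L 15/32 · min R 1/2 so 31/64
8 of 15 · BRRBBBBR · max L 15/32 · min R 31/64 so 61/128
9 of 15 · BRRBBBBRB · max L 61/128 · min R 31/64 so 123/256
10 of 15 · BRRBBBBRBR · max L 61/128 · min R 123/256 so 245/512
11 of 15 · BRRBBBBRBRB · max L 245/512 · min R 123/256 so 491/1024
12 of 15 · BRRBBBBRBRBR · max L 245/512 · min R 491/1024 so 981/2048
13 of 15 · BRRBBBBRBRBRR · max L 245/512 · min R 981/2048 so 1961/4096
14 of 15 · BRRBBBBRBRBRRB · max L 1961/4096 · min R 981/2048 so 3923/8192
15 of 15 · BRRBBBBRBRBRRBB · max L 3923/8192 · min R 981/2048 so 7847/16384

7847/16384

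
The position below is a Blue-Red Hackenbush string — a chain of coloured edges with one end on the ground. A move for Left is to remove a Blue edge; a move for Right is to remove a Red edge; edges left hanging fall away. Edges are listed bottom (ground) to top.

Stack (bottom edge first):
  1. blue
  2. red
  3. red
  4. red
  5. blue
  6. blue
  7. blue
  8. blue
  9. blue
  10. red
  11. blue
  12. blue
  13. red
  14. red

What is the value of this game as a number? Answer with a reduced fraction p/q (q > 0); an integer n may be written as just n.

Prefix values for blue red red red blue blue blue blue blue red blue blue red red via {L|R} + simplicity:
step 1: add blue to get b; options L={ 0 } R={ — } ⇒ 1
step 2: add red to get br; options L={ 0 } R={ 1 } ⇒ 1/2
step 3: add red to get brr; options L={ 0 } R={ 1/2, 1 } ⇒ 1/4
step 4: add red to get brrr; options L={ 0 } R={ 1/4, 1/2, 1 } ⇒ 1/8
step 5: add blue to get brrrb; options L={ 0, 1/8 } R={ 1/4, 1/2, 1 } ⇒ 3/16
step 6: add blue to get brrrbb; options L={ 0, 1/8, 3/16 } R={ 1/4, 1/2, 1 } ⇒ 7/32
step 7: add blue to get brrrbbb; options L={ 0, 1/8, 3/16, 7/32 } R={ 1/4, 1/2, 1 } ⇒ 15/64
step 8: add blue to get brrrbbbb; options L={ 0, 1/8, 3/16, 7/32, 15/64 } R={ 1/4, 1/2, 1 } ⇒ 31/128
step 9: add blue to get brrrbbbbb; options L={ 0, 1/8, 3/16, 7/32, 15/64, 31/128 } R={ 1/4, 1/2, 1 } ⇒ 63/256
step 10: add red to get brrrbbbbbr; options L={ 0, 1/8, 3/16, 7/32, 15/64, 31/128 } R={ 63/256, 1/4, 1/2, 1 } ⇒ 125/512
step 11: add blue to get brrrbbbbbrb; options L={ 0, 1/8, 3/16, 7/32, 15/64, 31/128, 125/512 } R={ 63/256, 1/4, 1/2, 1 } ⇒ 251/1024
step 12: add blue to get brrrbbbbbrbb; options L={ 0, 1/8, 3/16, 7/32, 15/64, 31/128, 125/512, 251/1024 } R={ 63/256, 1/4, 1/2, 1 } ⇒ 503/2048
step 13: add red to get brrrbbbbbrbbr; options L={ 0, 1/8, 3/16, 7/32, 15/64, 31/128, 125/512, 251/1024 } R={ 503/2048, 63/256, 1/4, 1/2, 1 } ⇒ 1005/4096
step 14: add red to get brrrbbbbbrbbrr; options L={ 0, 1/8, 3/16, 7/32, 15/64, 31/128, 125/512, 251/1024 } R={ 1005/4096, 503/2048, 63/256, 1/4, 1/2, 1 } ⇒ 2009/8192

2009/8192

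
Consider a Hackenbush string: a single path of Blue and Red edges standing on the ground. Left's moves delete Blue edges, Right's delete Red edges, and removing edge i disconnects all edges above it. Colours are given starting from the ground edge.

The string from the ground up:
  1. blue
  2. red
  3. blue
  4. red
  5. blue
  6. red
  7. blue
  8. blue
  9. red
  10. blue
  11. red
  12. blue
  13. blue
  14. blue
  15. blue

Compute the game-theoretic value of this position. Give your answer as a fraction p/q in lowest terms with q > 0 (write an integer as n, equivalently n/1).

11103/16384

Recurse on prefixes of the 15-edge string blue red blue red blue red blue blue red blue red blue blue blue blue:
step 1: add blue to get b; options L={ 0 } R={ (no moves) } -> 1
step 2: add red to get br; options L={ 0 } R={ 1 } -> 1/2
step 3: add blue to get brb; options L={ 0,1/2 } R={ 1 } -> 3/4
step 4: add red to get brbr; options L={ 0,1/2 } R={ 3/4,1 } -> 5/8
step 5: add blue to get brbrb; options L={ 0,1/2,5/8 } R={ 3/4,1 } -> 11/16
step 6: add red to get brbrbr; options L={ 0,1/2,5/8 } R={ 11/16,3/4,1 } -> 21/32
step 7: add blue to get brbrbrb; options L={ 0,1/2,5/8,21/32 } R={ 11/16,3/4,1 } -> 43/64
step 8: add blue to get brbrbrbb; options L={ 0,1/2,5/8,21/32,43/64 } R={ 11/16,3/4,1 } -> 87/128
step 9: add red to get brbrbrbbr; options L={ 0,1/2,5/8,21/32,43/64 } R={ 87/128,11/16,3/4,1 } -> 173/256
step 10: add blue to get brbrbrbbrb; options L={ 0,1/2,5/8,21/32,43/64,173/256 } R={ 87/128,11/16,3/4,1 } -> 347/512
step 11: add red to get brbrbrbbrbr; options L={ 0,1/2,5/8,21/32,43/64,173/256 } R={ 347/512,87/128,11/16,3/4,1 } -> 693/1024
step 12: add blue to get brbrbrbbrbrb; options L={ 0,1/2,5/8,21/32,43/64,173/256,693/1024 } R={ 347/512,87/128,11/16,3/4,1 } -> 1387/2048
step 13: add blue to get brbrbrbbrbrbb; options L={ 0,1/2,5/8,21/32,43/64,173/256,693/1024,1387/2048 } R={ 347/512,87/128,11/16,3/4,1 } -> 2775/4096
step 14: add blue to get brbrbrbbrbrbbb; options L={ 0,1/2,5/8,21/32,43/64,173/256,693/1024,1387/2048,2775/4096 } R={ 347/512,87/128,11/16,3/4,1 } -> 5551/8192
step 15: add blue to get brbrbrbbrbrbbbb; options L={ 0,1/2,5/8,21/32,43/64,173/256,693/1024,1387/2048,2775/4096,5551/8192 } R={ 347/512,87/128,11/16,3/4,1 } -> 11103/16384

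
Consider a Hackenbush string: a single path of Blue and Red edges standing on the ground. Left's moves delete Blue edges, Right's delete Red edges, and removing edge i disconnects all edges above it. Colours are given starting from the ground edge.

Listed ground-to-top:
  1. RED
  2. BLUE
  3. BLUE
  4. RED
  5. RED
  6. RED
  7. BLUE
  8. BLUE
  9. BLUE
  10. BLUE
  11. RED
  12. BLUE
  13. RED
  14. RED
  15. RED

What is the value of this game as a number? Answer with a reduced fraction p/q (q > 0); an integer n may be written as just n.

Recurse on prefixes of the 15-edge string RED BLUE BLUE RED RED RED BLUE BLUE BLUE BLUE RED BLUE RED RED RED:
1 of 15 · R · max L −∞ · min R 0 gives -1
2 of 15 · RB · max L -1 · min R 0 gives -1/2
3 of 15 · RBB · max L -1/2 · min R 0 gives -1/4
4 of 15 · RBBR · max L -1/2 · min R -1/4 gives -3/8
5 of 15 · RBBRR · max L -1/2 · min R -3/8 gives -7/16
6 of 15 · RBBRRR · max L -1/2 · min R -7/16 gives -15/32
7 of 15 · RBBRRRB · max L -15/32 · min R -7/16 gives -29/64
8 of 15 · RBBRRRBB · max L -29/64 · min R -7/16 gives -57/128
9 of 15 · RBBRRRBBB · max L -57/128 · min R -7/16 gives -113/256
10 of 15 · RBBRRRBBBB · max L -113/256 · min R -7/16 gives -225/512
11 of 15 · RBBRRRBBBBR · max L -113/256 · min R -225/512 gives -451/1024
12 of 15 · RBBRRRBBBBRB · max L -451/1024 · min R -225/512 gives -901/2048
13 of 15 · RBBRRRBBBBRBR · max L -451/1024 · min R -901/2048 gives -1803/4096
14 of 15 · RBBRRRBBBBRBRR · max L -451/1024 · min R -1803/4096 gives -3607/8192
15 of 15 · RBBRRRBBBBRBRRR · max L -451/1024 · min R -3607/8192 gives -7215/16384

-7215/16384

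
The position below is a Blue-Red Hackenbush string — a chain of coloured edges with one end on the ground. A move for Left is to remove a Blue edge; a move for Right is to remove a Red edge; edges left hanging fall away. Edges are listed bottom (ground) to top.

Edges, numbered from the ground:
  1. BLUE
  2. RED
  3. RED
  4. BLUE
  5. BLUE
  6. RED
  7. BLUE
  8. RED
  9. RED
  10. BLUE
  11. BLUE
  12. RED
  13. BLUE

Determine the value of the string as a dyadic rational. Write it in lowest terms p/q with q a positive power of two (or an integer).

g(B) = { 0 | ∅ } -> 1
g(BR) = { 0 | 1 } -> 1/2
g(BRR) = { 0 | 1/2 1 } -> 1/4
g(BRRB) = { 0 1/4 | 1/2 1 } -> 3/8
g(BRRBB) = { 0 1/4 3/8 | 1/2 1 } -> 7/16
g(BRRBBR) = { 0 1/4 3/8 | 7/16 1/2 1 } -> 13/32
g(BRRBBRB) = { 0 1/4 3/8 13/32 | 7/16 1/2 1 } -> 27/64
g(BRRBBRBR) = { 0 1/4 3/8 13/32 | 27/64 7/16 1/2 1 } -> 53/128
g(BRRBBRBRR) = { 0 1/4 3/8 13/32 | 53/128 27/64 7/16 1/2 1 } -> 105/256
g(BRRBBRBRRB) = { 0 1/4 3/8 13/32 105/256 | 53/128 27/64 7/16 1/2 1 } -> 211/512
g(BRRBBRBRRBB) = { 0 1/4 3/8 13/32 105/256 211/512 | 53/128 27/64 7/16 1/2 1 } -> 423/1024
g(BRRBBRBRRBBR) = { 0 1/4 3/8 13/32 105/256 211/512 | 423/1024 53/128 27/64 7/16 1/2 1 } -> 845/2048
g(BRRBBRBRRBBRB) = { 0 1/4 3/8 13/32 105/256 211/512 845/2048 | 423/1024 53/128 27/64 7/16 1/2 1 } -> 1691/4096

1691/4096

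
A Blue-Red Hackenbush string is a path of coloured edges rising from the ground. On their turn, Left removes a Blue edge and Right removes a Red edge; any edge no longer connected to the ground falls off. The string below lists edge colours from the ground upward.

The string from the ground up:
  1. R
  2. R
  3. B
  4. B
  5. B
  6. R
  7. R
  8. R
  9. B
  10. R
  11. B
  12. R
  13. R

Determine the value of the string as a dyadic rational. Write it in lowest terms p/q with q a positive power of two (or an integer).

R: Left { (no moves) }, Right { 0 } = simplest -1
RR: Left { (no moves) }, Right { -1,0 } = simplest -2
RRB: Left { -2 }, Right { -1,0 } = simplest -3/2
RRBB: Left { -2,-3/2 }, Right { -1,0 } = simplest -5/4
RRBBB: Left { -2,-3/2,-5/4 }, Right { -1,0 } = simplest -9/8
RRBBBR: Left { -2,-3/2,-5/4 }, Right { -9/8,-1,0 } = simplest -19/16
RRBBBRR: Left { -2,-3/2,-5/4 }, Right { -19/16,-9/8,-1,0 } = simplest -39/32
RRBBBRRR: Left { -2,-3/2,-5/4 }, Right { -39/32,-19/16,-9/8,-1,0 } = simplest -79/64
RRBBBRRRB: Left { -2,-3/2,-5/4,-79/64 }, Right { -39/32,-19/16,-9/8,-1,0 } = simplest -157/128
RRBBBRRRBR: Left { -2,-3/2,-5/4,-79/64 }, Right { -157/128,-39/32,-19/16,-9/8,-1,0 } = simplest -315/256
RRBBBRRRBRB: Left { -2,-3/2,-5/4,-79/64,-315/256 }, Right { -157/128,-39/32,-19/16,-9/8,-1,0 } = simplest -629/512
RRBBBRRRBRBR: Left { -2,-3/2,-5/4,-79/64,-315/256 }, Right { -629/512,-157/128,-39/32,-19/16,-9/8,-1,0 } = simplest -1259/1024
RRBBBRRRBRBRR: Left { -2,-3/2,-5/4,-79/64,-315/256 }, Right { -1259/1024,-629/512,-157/128,-39/32,-19/16,-9/8,-1,0 } = simplest -2519/2048

-2519/2048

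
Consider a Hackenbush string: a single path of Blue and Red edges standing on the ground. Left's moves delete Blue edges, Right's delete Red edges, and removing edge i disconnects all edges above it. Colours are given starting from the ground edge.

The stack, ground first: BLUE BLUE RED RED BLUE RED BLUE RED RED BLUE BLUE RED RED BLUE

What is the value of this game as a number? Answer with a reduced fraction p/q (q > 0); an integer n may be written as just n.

Build value(s[:k]) for k = 1..14, string s = BLUE BLUE RED RED BLUE RED BLUE RED RED BLUE BLUE RED RED BLUE.
1 of 14 · B · max L 0 · min R +∞ -> 1
2 of 14 · BB · max L 1 · min R +∞ -> 2
3 of 14 · BBR · max L 1 · min R 2 -> 3/2
4 of 14 · BBRR · max L 1 · min R 3/2 -> 5/4
5 of 14 · BBRRB · max L 5/4 · min R 3/2 -> 11/8
6 of 14 · BBRRBR · max L 5/4 · min R 11/8 -> 21/16
7 of 14 · BBRRBRB · max L 21/16 · min R 11/8 -> 43/32
8 of 14 · BBRRBRBR · max L 21/16 · min R 43/32 -> 85/64
9 of 14 · BBRRBRBRR · max L 21/16 · min R 85/64 -> 169/128
10 of 14 · BBRRBRBRRB · max L 169/128 · min R 85/64 -> 339/256
11 of 14 · BBRRBRBRRBB · max L 339/256 · min R 85/64 -> 679/512
12 of 14 · BBRRBRBRRBBR · max L 339/256 · min R 679/512 -> 1357/1024
13 of 14 · BBRRBRBRRBBRR · max L 339/256 · min R 1357/1024 -> 2713/2048
14 of 14 · BBRRBRBRRBBRRB · max L 2713/2048 · min R 1357/1024 -> 5427/4096

5427/4096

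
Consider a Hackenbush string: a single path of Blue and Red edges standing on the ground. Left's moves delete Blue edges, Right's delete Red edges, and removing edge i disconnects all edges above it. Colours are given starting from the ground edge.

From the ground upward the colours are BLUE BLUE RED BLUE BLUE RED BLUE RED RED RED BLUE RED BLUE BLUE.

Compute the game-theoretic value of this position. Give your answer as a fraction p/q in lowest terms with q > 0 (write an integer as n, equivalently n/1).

Prefix values for BLUE BLUE RED BLUE BLUE RED BLUE RED RED RED BLUE RED BLUE BLUE via {L|R} + simplicity:
1 of 14 · B · max L 0 · min R +∞ → 1
2 of 14 · BB · max L 1 · min R +∞ → 2
3 of 14 · BBR · max L 1 · min R 2 → 3/2
4 of 14 · BBRB · max L 3/2 · min R 2 → 7/4
5 of 14 · BBRBB · max L 7/4 · min R 2 → 15/8
6 of 14 · BBRBBR · max L 7/4 · min R 15/8 → 29/16
7 of 14 · BBRBBRB · max L 29/16 · min R 15/8 → 59/32
8 of 14 · BBRBBRBR · max L 29/16 · min R 59/32 → 117/64
9 of 14 · BBRBBRBRR · max L 29/16 · min R 117/64 → 233/128
10 of 14 · BBRBBRBRRR · max L 29/16 · min R 233/128 → 465/256
11 of 14 · BBRBBRBRRRB · max L 465/256 · min R 233/128 → 931/512
12 of 14 · BBRBBRBRRRBR · max L 465/256 · min R 931/512 → 1861/1024
13 of 14 · BBRBBRBRRRBRB · max L 1861/1024 · min R 931/512 → 3723/2048
14 of 14 · BBRBBRBRRRBRBB · max L 3723/2048 · min R 931/512 → 7447/4096

7447/4096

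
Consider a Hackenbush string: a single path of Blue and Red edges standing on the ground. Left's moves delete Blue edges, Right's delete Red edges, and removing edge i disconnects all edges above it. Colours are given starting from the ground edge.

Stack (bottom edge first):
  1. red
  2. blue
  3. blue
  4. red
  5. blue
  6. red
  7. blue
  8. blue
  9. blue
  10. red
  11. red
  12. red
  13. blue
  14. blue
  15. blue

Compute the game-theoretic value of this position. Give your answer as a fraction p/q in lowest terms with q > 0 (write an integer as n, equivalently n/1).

-5233/16384

1 of 15 · r · max L −∞ · min R 0 so -1
2 of 15 · rb · max L -1 · min R 0 so -1/2
3 of 15 · rbb · max L -1/2 · min R 0 so -1/4
4 of 15 · rbbr · max L -1/2 · min R -1/4 so -3/8
5 of 15 · rbbrb · max L -3/8 · min R -1/4 so -5/16
6 of 15 · rbbrbr · max L -3/8 · min R -5/16 so -11/32
7 of 15 · rbbrbrb · max L -11/32 · min R -5/16 so -21/64
8 of 15 · rbbrbrbb · max L -21/64 · min R -5/16 so -41/128
9 of 15 · rbbrbrbbb · max L -41/128 · min R -5/16 so -81/256
10 of 15 · rbbrbrbbbr · max L -41/128 · min R -81/256 so -163/512
11 of 15 · rbbrbrbbbrr · max L -41/128 · min R -163/512 so -327/1024
12 of 15 · rbbrbrbbbrrr · max L -41/128 · min R -327/1024 so -655/2048
13 of 15 · rbbrbrbbbrrrb · max L -655/2048 · min R -327/1024 so -1309/4096
14 of 15 · rbbrbrbbbrrrbb · max L -1309/4096 · min R -327/1024 so -2617/8192
15 of 15 · rbbrbrbbbrrrbbb · max L -2617/8192 · min R -327/1024 so -5233/16384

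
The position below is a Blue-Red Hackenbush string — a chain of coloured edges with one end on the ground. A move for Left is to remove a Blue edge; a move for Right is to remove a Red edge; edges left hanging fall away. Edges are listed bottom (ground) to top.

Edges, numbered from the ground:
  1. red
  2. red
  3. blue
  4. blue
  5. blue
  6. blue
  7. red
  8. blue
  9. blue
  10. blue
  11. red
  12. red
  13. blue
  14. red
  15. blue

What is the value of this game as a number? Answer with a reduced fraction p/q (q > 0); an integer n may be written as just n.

-8757/8192

edge 1 of 15 (red): { ∅ | 0 } so -1
edge 2 of 15 (red): { ∅ | -1; 0 } so -2
edge 3 of 15 (blue): { -2 | -1; 0 } so -3/2
edge 4 of 15 (blue): { -2; -3/2 | -1; 0 } so -5/4
edge 5 of 15 (blue): { -2; -3/2; -5/4 | -1; 0 } so -9/8
edge 6 of 15 (blue): { -2; -3/2; -5/4; -9/8 | -1; 0 } so -17/16
edge 7 of 15 (red): { -2; -3/2; -5/4; -9/8 | -17/16; -1; 0 } so -35/32
edge 8 of 15 (blue): { -2; -3/2; -5/4; -9/8; -35/32 | -17/16; -1; 0 } so -69/64
edge 9 of 15 (blue): { -2; -3/2; -5/4; -9/8; -35/32; -69/64 | -17/16; -1; 0 } so -137/128
edge 10 of 15 (blue): { -2; -3/2; -5/4; -9/8; -35/32; -69/64; -137/128 | -17/16; -1; 0 } so -273/256
edge 11 of 15 (red): { -2; -3/2; -5/4; -9/8; -35/32; -69/64; -137/128 | -273/256; -17/16; -1; 0 } so -547/512
edge 12 of 15 (red): { -2; -3/2; -5/4; -9/8; -35/32; -69/64; -137/128 | -547/512; -273/256; -17/16; -1; 0 } so -1095/1024
edge 13 of 15 (blue): { -2; -3/2; -5/4; -9/8; -35/32; -69/64; -137/128; -1095/1024 | -547/512; -273/256; -17/16; -1; 0 } so -2189/2048
edge 14 of 15 (red): { -2; -3/2; -5/4; -9/8; -35/32; -69/64; -137/128; -1095/1024 | -2189/2048; -547/512; -273/256; -17/16; -1; 0 } so -4379/4096
edge 15 of 15 (blue): { -2; -3/2; -5/4; -9/8; -35/32; -69/64; -137/128; -1095/1024; -4379/4096 | -2189/2048; -547/512; -273/256; -17/16; -1; 0 } so -8757/8192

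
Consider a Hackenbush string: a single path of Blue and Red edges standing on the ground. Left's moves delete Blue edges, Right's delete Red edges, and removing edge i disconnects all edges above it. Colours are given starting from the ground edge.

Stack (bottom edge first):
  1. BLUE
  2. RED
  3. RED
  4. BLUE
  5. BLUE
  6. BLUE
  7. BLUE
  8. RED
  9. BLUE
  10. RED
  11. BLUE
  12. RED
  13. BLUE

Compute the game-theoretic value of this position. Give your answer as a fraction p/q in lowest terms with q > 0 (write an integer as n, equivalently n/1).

Recurse on prefixes of the 13-edge string BLUE RED RED BLUE BLUE BLUE BLUE RED BLUE RED BLUE RED BLUE:
val_1 [B]  L=[0]  R=[·]  = 1
val_2 [BR]  L=[0]  R=[1]  = 1/2
val_3 [BRR]  L=[0]  R=[1/2; 1]  = 1/4
val_4 [BRRB]  L=[0; 1/4]  R=[1/2; 1]  = 3/8
val_5 [BRRBB]  L=[0; 1/4; 3/8]  R=[1/2; 1]  = 7/16
val_6 [BRRBBB]  L=[0; 1/4; 3/8; 7/16]  R=[1/2; 1]  = 15/32
val_7 [BRRBBBB]  L=[0; 1/4; 3/8; 7/16; 15/32]  R=[1/2; 1]  = 31/64
val_8 [BRRBBBBR]  L=[0; 1/4; 3/8; 7/16; 15/32]  R=[31/64; 1/2; 1]  = 61/128
val_9 [BRRBBBBRB]  L=[0; 1/4; 3/8; 7/16; 15/32; 61/128]  R=[31/64; 1/2; 1]  = 123/256
val_10 [BRRBBBBRBR]  L=[0; 1/4; 3/8; 7/16; 15/32; 61/128]  R=[123/256; 31/64; 1/2; 1]  = 245/512
val_11 [BRRBBBBRBRB]  L=[0; 1/4; 3/8; 7/16; 15/32; 61/128; 245/512]  R=[123/256; 31/64; 1/2; 1]  = 491/1024
val_12 [BRRBBBBRBRBR]  L=[0; 1/4; 3/8; 7/16; 15/32; 61/128; 245/512]  R=[491/1024; 123/256; 31/64; 1/2; 1]  = 981/2048
val_13 [BRRBBBBRBRBRB]  L=[0; 1/4; 3/8; 7/16; 15/32; 61/128; 245/512; 981/2048]  R=[491/1024; 123/256; 31/64; 1/2; 1]  = 1963/4096

1963/4096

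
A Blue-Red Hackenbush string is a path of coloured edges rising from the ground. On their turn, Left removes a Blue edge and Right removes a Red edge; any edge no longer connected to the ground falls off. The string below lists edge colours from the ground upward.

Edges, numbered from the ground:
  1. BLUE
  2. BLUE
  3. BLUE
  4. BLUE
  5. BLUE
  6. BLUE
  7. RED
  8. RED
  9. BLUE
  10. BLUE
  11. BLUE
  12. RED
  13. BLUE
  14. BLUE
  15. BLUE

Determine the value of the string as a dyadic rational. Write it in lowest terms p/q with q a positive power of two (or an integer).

step 1: add BLUE to get B; options L={ 0 } R={ (no moves) } gives 1
step 2: add BLUE to get BB; options L={ 0; 1 } R={ (no moves) } gives 2
step 3: add BLUE to get BBB; options L={ 0; 1; 2 } R={ (no moves) } gives 3
step 4: add BLUE to get BBBB; options L={ 0; 1; 2; 3 } R={ (no moves) } gives 4
step 5: add BLUE to get BBBBB; options L={ 0; 1; 2; 3; 4 } R={ (no moves) } gives 5
step 6: add BLUE to get BBBBBB; options L={ 0; 1; 2; 3; 4; 5 } R={ (no moves) } gives 6
step 7: add RED to get BBBBBBR; options L={ 0; 1; 2; 3; 4; 5 } R={ 6 } gives 11/2
step 8: add RED to get BBBBBBRR; options L={ 0; 1; 2; 3; 4; 5 } R={ 11/2; 6 } gives 21/4
step 9: add BLUE to get BBBBBBRRB; options L={ 0; 1; 2; 3; 4; 5; 21/4 } R={ 11/2; 6 } gives 43/8
step 10: add BLUE to get BBBBBBRRBB; options L={ 0; 1; 2; 3; 4; 5; 21/4; 43/8 } R={ 11/2; 6 } gives 87/16
step 11: add BLUE to get BBBBBBRRBBB; options L={ 0; 1; 2; 3; 4; 5; 21/4; 43/8; 87/16 } R={ 11/2; 6 } gives 175/32
step 12: add RED to get BBBBBBRRBBBR; options L={ 0; 1; 2; 3; 4; 5; 21/4; 43/8; 87/16 } R={ 175/32; 11/2; 6 } gives 349/64
step 13: add BLUE to get BBBBBBRRBBBRB; options L={ 0; 1; 2; 3; 4; 5; 21/4; 43/8; 87/16; 349/64 } R={ 175/32; 11/2; 6 } gives 699/128
step 14: add BLUE to get BBBBBBRRBBBRBB; options L={ 0; 1; 2; 3; 4; 5; 21/4; 43/8; 87/16; 349/64; 699/128 } R={ 175/32; 11/2; 6 } gives 1399/256
step 15: add BLUE to get BBBBBBRRBBBRBBB; options L={ 0; 1; 2; 3; 4; 5; 21/4; 43/8; 87/16; 349/64; 699/128; 1399/256 } R={ 175/32; 11/2; 6 } gives 2799/512

2799/512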